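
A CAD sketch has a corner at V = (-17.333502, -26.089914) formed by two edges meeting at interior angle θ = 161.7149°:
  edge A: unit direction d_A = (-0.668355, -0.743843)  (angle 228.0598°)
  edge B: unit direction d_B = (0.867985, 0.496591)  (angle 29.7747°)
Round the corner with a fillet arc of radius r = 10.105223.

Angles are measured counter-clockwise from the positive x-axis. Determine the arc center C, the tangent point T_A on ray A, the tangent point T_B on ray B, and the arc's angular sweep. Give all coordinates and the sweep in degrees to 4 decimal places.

bisector direction at 308.9172° = (0.628197,-0.778054)
center distance |VC| = r/sin(θ/2) = 10.105223/sin(80.8575°) = 10.235251
C = V + |VC|·bis = (-10.9037,-34.0535)
T_A = V + ((C−V)·d_A)·d_A = V + 1.6263·d_A = (-18.4204,-27.2996)
T_B = V + ((C−V)·d_B)·d_B = V + 1.6263·d_B = (-15.9219,-25.2823)
sweep = 180° − θ = 18.2851°

center=(-10.9037,-34.0535) T_A=(-18.4204,-27.2996) T_B=(-15.9219,-25.2823) sweep=18.2851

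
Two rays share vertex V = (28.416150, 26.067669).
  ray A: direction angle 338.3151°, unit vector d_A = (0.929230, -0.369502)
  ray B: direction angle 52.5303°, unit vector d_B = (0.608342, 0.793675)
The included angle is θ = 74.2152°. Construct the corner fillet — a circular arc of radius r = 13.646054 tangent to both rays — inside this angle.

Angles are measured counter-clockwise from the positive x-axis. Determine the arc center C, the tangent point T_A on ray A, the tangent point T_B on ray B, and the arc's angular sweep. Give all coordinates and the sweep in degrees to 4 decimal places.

center=(50.2202,32.0828) T_A=(45.1779,19.4025) T_B=(39.3896,40.3843) sweep=105.7848

bisector direction at 15.4227° = (0.963990,0.265938)
center distance |VC| = r/sin(θ/2) = 13.646054/sin(37.1076°) = 22.618502
C = V + |VC|·bis = (50.2202,32.0828)
T_A = V + ((C−V)·d_A)·d_A = V + 18.0383·d_A = (45.1779,19.4025)
T_B = V + ((C−V)·d_B)·d_B = V + 18.0383·d_B = (39.3896,40.3843)
sweep = 180° − θ = 105.7848°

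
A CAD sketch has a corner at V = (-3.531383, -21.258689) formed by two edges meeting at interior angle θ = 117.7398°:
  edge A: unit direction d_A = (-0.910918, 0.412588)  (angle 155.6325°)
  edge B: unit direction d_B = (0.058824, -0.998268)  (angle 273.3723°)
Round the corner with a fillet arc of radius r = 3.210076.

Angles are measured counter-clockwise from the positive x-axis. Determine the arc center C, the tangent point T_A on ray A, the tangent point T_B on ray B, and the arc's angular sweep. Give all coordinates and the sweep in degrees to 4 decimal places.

bisector direction at 214.5024° = (-0.824102,-0.566441)
center distance |VC| = r/sin(θ/2) = 3.210076/sin(58.8699°) = 3.750108
C = V + |VC|·bis = (-6.6219,-23.3829)
T_A = V + ((C−V)·d_A)·d_A = V + 1.9387·d_A = (-5.2974,-20.4588)
T_B = V + ((C−V)·d_B)·d_B = V + 1.9387·d_B = (-3.4173,-23.1941)
sweep = 180° − θ = 62.2602°

center=(-6.6219,-23.3829) T_A=(-5.2974,-20.4588) T_B=(-3.4173,-23.1941) sweep=62.2602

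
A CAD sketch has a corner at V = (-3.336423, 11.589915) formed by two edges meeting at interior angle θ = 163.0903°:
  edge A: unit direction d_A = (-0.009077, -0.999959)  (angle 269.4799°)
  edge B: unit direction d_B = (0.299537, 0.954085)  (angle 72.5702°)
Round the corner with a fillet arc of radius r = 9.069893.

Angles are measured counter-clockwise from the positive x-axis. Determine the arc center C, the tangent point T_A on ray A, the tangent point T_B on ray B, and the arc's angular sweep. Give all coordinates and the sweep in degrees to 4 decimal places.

bisector direction at 351.0251° = (0.987757,-0.156003)
center distance |VC| = r/sin(θ/2) = 9.069893/sin(81.5452°) = 9.169547
C = V + |VC|·bis = (5.7209,10.1594)
T_A = V + ((C−V)·d_A)·d_A = V + 1.3482·d_A = (-3.3487,10.2418)
T_B = V + ((C−V)·d_B)·d_B = V + 1.3482·d_B = (-2.9326,12.8762)
sweep = 180° − θ = 16.9097°

center=(5.7209,10.1594) T_A=(-3.3487,10.2418) T_B=(-2.9326,12.8762) sweep=16.9097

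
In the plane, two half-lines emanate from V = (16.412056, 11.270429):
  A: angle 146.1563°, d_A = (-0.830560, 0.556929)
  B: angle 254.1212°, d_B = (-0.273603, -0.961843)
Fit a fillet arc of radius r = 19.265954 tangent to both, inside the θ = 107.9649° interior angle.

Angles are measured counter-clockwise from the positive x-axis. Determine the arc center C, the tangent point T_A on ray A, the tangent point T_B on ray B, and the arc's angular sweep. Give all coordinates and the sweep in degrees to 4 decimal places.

center=(-5.9510,3.0696) T_A=(4.7788,19.0711) T_B=(12.5798,-2.2017) sweep=72.0351

bisector direction at 200.1387° = (-0.938862,-0.344295)
center distance |VC| = r/sin(θ/2) = 19.265954/sin(53.9825°) = 23.819331
C = V + |VC|·bis = (-5.9510,3.0696)
T_A = V + ((C−V)·d_A)·d_A = V + 14.0066·d_A = (4.7788,19.0711)
T_B = V + ((C−V)·d_B)·d_B = V + 14.0066·d_B = (12.5798,-2.2017)
sweep = 180° − θ = 72.0351°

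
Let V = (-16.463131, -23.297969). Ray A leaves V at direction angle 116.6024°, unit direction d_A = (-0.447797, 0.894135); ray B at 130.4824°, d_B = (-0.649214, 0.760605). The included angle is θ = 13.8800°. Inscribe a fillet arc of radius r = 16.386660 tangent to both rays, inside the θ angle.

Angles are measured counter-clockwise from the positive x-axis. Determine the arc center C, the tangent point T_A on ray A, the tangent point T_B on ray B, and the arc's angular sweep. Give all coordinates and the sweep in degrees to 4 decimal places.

bisector direction at 123.5424° = (-0.552554,0.833477)
center distance |VC| = r/sin(θ/2) = 16.386660/sin(6.9400°) = 135.617608
C = V + |VC|·bis = (-91.3992,89.7362)
T_A = V + ((C−V)·d_A)·d_A = V + 134.6240·d_A = (-76.7473,97.0741)
T_B = V + ((C−V)·d_B)·d_B = V + 134.6240·d_B = (-103.8630,79.0978)
sweep = 180° − θ = 166.1200°

center=(-91.3992,89.7362) T_A=(-76.7473,97.0741) T_B=(-103.8630,79.0978) sweep=166.1200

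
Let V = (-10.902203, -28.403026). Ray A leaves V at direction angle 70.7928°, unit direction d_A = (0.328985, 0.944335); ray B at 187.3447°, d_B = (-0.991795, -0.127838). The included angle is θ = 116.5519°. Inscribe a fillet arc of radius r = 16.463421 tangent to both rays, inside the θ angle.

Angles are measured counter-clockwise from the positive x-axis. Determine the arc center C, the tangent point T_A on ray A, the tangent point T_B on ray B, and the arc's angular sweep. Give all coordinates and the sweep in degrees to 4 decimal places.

center=(-23.1009,-13.3758) T_A=(-7.5539,-18.7920) T_B=(-20.9963,-29.7041) sweep=63.4481

bisector direction at 129.0687° = (-0.630252,0.776390)
center distance |VC| = r/sin(θ/2) = 16.463421/sin(58.2760°) = 19.355285
C = V + |VC|·bis = (-23.1009,-13.3758)
T_A = V + ((C−V)·d_A)·d_A = V + 10.1776·d_A = (-7.5539,-18.7920)
T_B = V + ((C−V)·d_B)·d_B = V + 10.1776·d_B = (-20.9963,-29.7041)
sweep = 180° − θ = 63.4481°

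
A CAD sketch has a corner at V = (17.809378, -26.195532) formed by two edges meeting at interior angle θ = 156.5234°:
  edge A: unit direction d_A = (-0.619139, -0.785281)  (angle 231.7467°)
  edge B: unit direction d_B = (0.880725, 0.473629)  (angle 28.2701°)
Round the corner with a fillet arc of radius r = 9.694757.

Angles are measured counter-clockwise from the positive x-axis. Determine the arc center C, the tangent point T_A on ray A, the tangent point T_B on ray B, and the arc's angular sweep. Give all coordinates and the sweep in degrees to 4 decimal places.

center=(24.1753,-33.7798) T_A=(16.5622,-27.7774) T_B=(19.5836,-25.2414) sweep=23.4766

bisector direction at 310.0084° = (0.642900,-0.765950)
center distance |VC| = r/sin(θ/2) = 9.694757/sin(78.2617°) = 9.901834
C = V + |VC|·bis = (24.1753,-33.7798)
T_A = V + ((C−V)·d_A)·d_A = V + 2.0144·d_A = (16.5622,-27.7774)
T_B = V + ((C−V)·d_B)·d_B = V + 2.0144·d_B = (19.5836,-25.2414)
sweep = 180° − θ = 23.4766°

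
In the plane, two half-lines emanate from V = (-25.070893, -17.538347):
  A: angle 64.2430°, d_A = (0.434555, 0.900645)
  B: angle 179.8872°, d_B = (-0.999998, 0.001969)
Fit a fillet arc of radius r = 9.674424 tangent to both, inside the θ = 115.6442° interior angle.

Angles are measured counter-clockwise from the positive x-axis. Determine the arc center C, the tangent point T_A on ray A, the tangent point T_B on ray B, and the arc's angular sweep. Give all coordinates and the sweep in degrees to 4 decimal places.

center=(-31.1389,-7.8520) T_A=(-22.4257,-12.0560) T_B=(-31.1580,-17.5264) sweep=64.3558

bisector direction at 122.0651° = (-0.530882,0.847445)
center distance |VC| = r/sin(θ/2) = 9.674424/sin(57.8221°) = 11.430103
C = V + |VC|·bis = (-31.1389,-7.8520)
T_A = V + ((C−V)·d_A)·d_A = V + 6.0871·d_A = (-22.4257,-12.0560)
T_B = V + ((C−V)·d_B)·d_B = V + 6.0871·d_B = (-31.1580,-17.5264)
sweep = 180° − θ = 64.3558°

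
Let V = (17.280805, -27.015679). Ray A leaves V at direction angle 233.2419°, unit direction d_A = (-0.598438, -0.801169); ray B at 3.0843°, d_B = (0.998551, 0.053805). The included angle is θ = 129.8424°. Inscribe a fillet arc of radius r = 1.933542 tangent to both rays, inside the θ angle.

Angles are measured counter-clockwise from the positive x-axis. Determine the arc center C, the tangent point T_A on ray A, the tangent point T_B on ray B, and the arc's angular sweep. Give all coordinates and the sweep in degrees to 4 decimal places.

bisector direction at 298.1631° = (0.471983,-0.881608)
center distance |VC| = r/sin(θ/2) = 1.933542/sin(64.9212°) = 2.134799
C = V + |VC|·bis = (18.2884,-28.8977)
T_A = V + ((C−V)·d_A)·d_A = V + 0.9049·d_A = (16.7393,-27.7406)
T_B = V + ((C−V)·d_B)·d_B = V + 0.9049·d_B = (18.1844,-26.9670)
sweep = 180° − θ = 50.1576°

center=(18.2884,-28.8977) T_A=(16.7393,-27.7406) T_B=(18.1844,-26.9670) sweep=50.1576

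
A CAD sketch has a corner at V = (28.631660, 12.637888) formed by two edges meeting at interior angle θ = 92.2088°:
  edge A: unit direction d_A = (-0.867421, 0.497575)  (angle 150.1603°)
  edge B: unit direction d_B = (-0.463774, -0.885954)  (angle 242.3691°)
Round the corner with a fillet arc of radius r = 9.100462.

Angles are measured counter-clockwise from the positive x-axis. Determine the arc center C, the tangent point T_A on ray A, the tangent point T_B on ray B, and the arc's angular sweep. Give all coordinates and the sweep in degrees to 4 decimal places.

bisector direction at 196.2647° = (-0.959978,-0.280075)
center distance |VC| = r/sin(θ/2) = 9.100462/sin(46.1044°) = 12.628930
C = V + |VC|·bis = (16.5082,9.1008)
T_A = V + ((C−V)·d_A)·d_A = V + 8.7562·d_A = (21.0363,16.9948)
T_B = V + ((C−V)·d_B)·d_B = V + 8.7562·d_B = (24.5708,4.8803)
sweep = 180° − θ = 87.7912°

center=(16.5082,9.1008) T_A=(21.0363,16.9948) T_B=(24.5708,4.8803) sweep=87.7912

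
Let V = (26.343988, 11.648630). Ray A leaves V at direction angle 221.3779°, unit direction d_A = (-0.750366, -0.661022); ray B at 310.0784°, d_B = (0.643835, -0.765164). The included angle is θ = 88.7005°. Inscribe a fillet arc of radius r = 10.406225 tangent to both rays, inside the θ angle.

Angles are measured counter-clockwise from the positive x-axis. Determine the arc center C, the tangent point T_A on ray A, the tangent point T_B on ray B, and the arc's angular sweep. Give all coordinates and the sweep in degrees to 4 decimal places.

bisector direction at 265.7282° = (-0.074489,-0.997222)
center distance |VC| = r/sin(θ/2) = 10.406225/sin(44.3503°) = 14.886394
C = V + |VC|·bis = (25.2351,-3.1964)
T_A = V + ((C−V)·d_A)·d_A = V + 10.6450·d_A = (18.3564,4.6121)
T_B = V + ((C−V)·d_B)·d_B = V + 10.6450·d_B = (33.1976,3.5035)
sweep = 180° − θ = 91.2995°

center=(25.2351,-3.1964) T_A=(18.3564,4.6121) T_B=(33.1976,3.5035) sweep=91.2995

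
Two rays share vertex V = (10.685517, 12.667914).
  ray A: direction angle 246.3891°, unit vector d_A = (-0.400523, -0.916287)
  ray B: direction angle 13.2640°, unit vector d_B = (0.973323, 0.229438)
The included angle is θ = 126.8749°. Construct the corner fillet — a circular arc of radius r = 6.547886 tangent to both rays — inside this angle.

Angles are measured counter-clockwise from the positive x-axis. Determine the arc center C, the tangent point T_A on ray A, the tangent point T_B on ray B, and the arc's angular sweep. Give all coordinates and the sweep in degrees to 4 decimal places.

center=(15.3741,7.0458) T_A=(9.3744,9.6684) T_B=(13.8718,13.4190) sweep=53.1251

bisector direction at 309.8265° = (0.640466,-0.767987)
center distance |VC| = r/sin(θ/2) = 6.547886/sin(63.4374°) = 7.320599
C = V + |VC|·bis = (15.3741,7.0458)
T_A = V + ((C−V)·d_A)·d_A = V + 3.2736·d_A = (9.3744,9.6684)
T_B = V + ((C−V)·d_B)·d_B = V + 3.2736·d_B = (13.8718,13.4190)
sweep = 180° − θ = 53.1251°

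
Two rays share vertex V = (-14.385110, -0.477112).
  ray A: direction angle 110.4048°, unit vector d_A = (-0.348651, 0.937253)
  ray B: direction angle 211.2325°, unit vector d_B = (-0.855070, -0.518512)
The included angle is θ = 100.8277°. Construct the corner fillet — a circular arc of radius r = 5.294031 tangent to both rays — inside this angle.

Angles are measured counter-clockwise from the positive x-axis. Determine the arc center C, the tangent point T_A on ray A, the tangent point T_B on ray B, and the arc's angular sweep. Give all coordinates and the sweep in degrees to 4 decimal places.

bisector direction at 160.8186° = (-0.944483,0.328559)
center distance |VC| = r/sin(θ/2) = 5.294031/sin(50.4138°) = 6.869412
C = V + |VC|·bis = (-20.8732,1.7799)
T_A = V + ((C−V)·d_A)·d_A = V + 4.3774·d_A = (-15.9113,3.6257)
T_B = V + ((C−V)·d_B)·d_B = V + 4.3774·d_B = (-18.1281,-2.7469)
sweep = 180° − θ = 79.1723°

center=(-20.8732,1.7799) T_A=(-15.9113,3.6257) T_B=(-18.1281,-2.7469) sweep=79.1723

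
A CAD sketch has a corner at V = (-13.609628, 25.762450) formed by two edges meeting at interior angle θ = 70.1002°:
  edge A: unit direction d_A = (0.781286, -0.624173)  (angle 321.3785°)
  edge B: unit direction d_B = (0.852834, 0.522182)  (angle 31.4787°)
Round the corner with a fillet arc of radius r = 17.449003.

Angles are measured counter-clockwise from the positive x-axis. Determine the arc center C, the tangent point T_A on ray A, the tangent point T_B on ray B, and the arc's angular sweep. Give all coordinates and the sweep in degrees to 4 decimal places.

center=(16.7148,23.8698) T_A=(5.8236,10.2371) T_B=(7.6033,38.7509) sweep=109.8998

bisector direction at 356.4286° = (0.998058,-0.062292)
center distance |VC| = r/sin(θ/2) = 17.449003/sin(35.0501°) = 30.383478
C = V + |VC|·bis = (16.7148,23.8698)
T_A = V + ((C−V)·d_A)·d_A = V + 24.8734·d_A = (5.8236,10.2371)
T_B = V + ((C−V)·d_B)·d_B = V + 24.8734·d_B = (7.6033,38.7509)
sweep = 180° − θ = 109.8998°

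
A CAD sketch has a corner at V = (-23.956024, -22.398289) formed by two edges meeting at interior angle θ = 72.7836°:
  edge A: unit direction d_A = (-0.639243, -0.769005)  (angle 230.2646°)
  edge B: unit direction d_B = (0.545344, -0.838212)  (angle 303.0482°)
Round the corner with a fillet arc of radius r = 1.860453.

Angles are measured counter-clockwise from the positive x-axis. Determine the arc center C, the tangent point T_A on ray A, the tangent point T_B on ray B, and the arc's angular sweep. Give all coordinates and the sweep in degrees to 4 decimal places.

center=(-24.1389,-25.5287) T_A=(-25.5696,-24.3394) T_B=(-22.5795,-24.5141) sweep=107.2164

bisector direction at 266.6564° = (-0.058324,-0.998298)
center distance |VC| = r/sin(θ/2) = 1.860453/sin(36.3918°) = 3.135752
C = V + |VC|·bis = (-24.1389,-25.5287)
T_A = V + ((C−V)·d_A)·d_A = V + 2.5242·d_A = (-25.5696,-24.3394)
T_B = V + ((C−V)·d_B)·d_B = V + 2.5242·d_B = (-22.5795,-24.5141)
sweep = 180° − θ = 107.2164°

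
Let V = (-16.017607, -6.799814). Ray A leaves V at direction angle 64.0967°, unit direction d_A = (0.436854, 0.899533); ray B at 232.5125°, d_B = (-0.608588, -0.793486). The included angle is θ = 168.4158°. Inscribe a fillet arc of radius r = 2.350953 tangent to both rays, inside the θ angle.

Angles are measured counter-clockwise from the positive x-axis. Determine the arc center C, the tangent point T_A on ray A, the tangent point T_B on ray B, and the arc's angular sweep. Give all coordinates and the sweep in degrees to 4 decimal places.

center=(-18.0282,-5.5583) T_A=(-15.9134,-6.5853) T_B=(-16.1627,-6.9890) sweep=11.5842

bisector direction at 148.3046° = (-0.850853,0.525403)
center distance |VC| = r/sin(θ/2) = 2.350953/sin(84.2079°) = 2.363017
C = V + |VC|·bis = (-18.0282,-5.5583)
T_A = V + ((C−V)·d_A)·d_A = V + 0.2385·d_A = (-15.9134,-6.5853)
T_B = V + ((C−V)·d_B)·d_B = V + 0.2385·d_B = (-16.1627,-6.9890)
sweep = 180° − θ = 11.5842°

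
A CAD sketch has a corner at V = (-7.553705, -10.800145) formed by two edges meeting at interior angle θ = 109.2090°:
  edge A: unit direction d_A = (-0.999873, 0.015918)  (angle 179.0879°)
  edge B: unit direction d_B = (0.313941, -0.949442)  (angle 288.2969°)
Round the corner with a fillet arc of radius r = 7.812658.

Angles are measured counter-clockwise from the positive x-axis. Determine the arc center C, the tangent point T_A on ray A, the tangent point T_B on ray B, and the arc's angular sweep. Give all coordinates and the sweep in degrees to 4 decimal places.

center=(-13.2286,-18.5234) T_A=(-13.1042,-10.7118) T_B=(-5.8109,-16.0707) sweep=70.7910

bisector direction at 233.6924° = (-0.592120,-0.805850)
center distance |VC| = r/sin(θ/2) = 7.812658/sin(54.6045°) = 9.584046
C = V + |VC|·bis = (-13.2286,-18.5234)
T_A = V + ((C−V)·d_A)·d_A = V + 5.5512·d_A = (-13.1042,-10.7118)
T_B = V + ((C−V)·d_B)·d_B = V + 5.5512·d_B = (-5.8109,-16.0707)
sweep = 180° − θ = 70.7910°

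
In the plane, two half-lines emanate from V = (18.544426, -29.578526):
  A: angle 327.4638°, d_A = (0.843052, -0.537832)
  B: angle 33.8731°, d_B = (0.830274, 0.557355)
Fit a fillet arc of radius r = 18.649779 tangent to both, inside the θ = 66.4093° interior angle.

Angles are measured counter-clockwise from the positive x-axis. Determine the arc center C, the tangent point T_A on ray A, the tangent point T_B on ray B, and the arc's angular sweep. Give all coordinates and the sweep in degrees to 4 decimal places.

center=(52.5975,-29.1812) T_A=(42.5670,-44.9040) T_B=(42.2029,-13.6968) sweep=113.5907

bisector direction at 0.6685° = (0.999932,0.011666)
center distance |VC| = r/sin(θ/2) = 18.649779/sin(33.2047°) = 34.055367
C = V + |VC|·bis = (52.5975,-29.1812)
T_A = V + ((C−V)·d_A)·d_A = V + 28.4948·d_A = (42.5670,-44.9040)
T_B = V + ((C−V)·d_B)·d_B = V + 28.4948·d_B = (42.2029,-13.6968)
sweep = 180° − θ = 113.5907°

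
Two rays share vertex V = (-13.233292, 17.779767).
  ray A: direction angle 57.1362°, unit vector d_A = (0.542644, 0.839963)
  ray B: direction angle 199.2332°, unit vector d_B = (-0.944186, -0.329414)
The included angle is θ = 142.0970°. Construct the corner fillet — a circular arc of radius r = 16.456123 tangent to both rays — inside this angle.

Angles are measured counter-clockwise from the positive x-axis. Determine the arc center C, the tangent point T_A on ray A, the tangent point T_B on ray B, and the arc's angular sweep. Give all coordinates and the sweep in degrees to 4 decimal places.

bisector direction at 128.1847° = (-0.618199,0.786022)
center distance |VC| = r/sin(θ/2) = 16.456123/sin(71.0485°) = 17.399271
C = V + |VC|·bis = (-23.9895,31.4560)
T_A = V + ((C−V)·d_A)·d_A = V + 5.6507·d_A = (-10.1670,22.5262)
T_B = V + ((C−V)·d_B)·d_B = V + 5.6507·d_B = (-18.5686,15.9183)
sweep = 180° − θ = 37.9030°

center=(-23.9895,31.4560) T_A=(-10.1670,22.5262) T_B=(-18.5686,15.9183) sweep=37.9030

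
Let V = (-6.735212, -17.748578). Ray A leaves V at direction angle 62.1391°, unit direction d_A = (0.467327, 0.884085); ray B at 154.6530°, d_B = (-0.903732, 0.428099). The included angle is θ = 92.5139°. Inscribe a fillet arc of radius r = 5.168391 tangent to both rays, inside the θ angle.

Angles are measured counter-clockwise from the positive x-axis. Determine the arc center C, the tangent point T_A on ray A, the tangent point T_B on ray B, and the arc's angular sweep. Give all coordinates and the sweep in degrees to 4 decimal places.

center=(-8.9929,-10.9602) T_A=(-4.4236,-13.3755) T_B=(-11.2055,-15.6310) sweep=87.4861

bisector direction at 108.3961° = (-0.315584,0.948898)
center distance |VC| = r/sin(θ/2) = 5.168391/sin(46.2570°) = 7.153999
C = V + |VC|·bis = (-8.9929,-10.9602)
T_A = V + ((C−V)·d_A)·d_A = V + 4.9465·d_A = (-4.4236,-13.3755)
T_B = V + ((C−V)·d_B)·d_B = V + 4.9465·d_B = (-11.2055,-15.6310)
sweep = 180° − θ = 87.4861°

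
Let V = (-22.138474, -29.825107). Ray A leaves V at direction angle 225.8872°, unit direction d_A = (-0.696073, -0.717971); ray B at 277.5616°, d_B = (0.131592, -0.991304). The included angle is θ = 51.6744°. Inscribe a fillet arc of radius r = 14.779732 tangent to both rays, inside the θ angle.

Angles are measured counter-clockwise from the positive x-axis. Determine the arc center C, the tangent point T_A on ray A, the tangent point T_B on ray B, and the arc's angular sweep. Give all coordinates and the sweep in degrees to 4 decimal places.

bisector direction at 251.7244° = (-0.313588,-0.949559)
center distance |VC| = r/sin(θ/2) = 14.779732/sin(25.8372°) = 33.912815
C = V + |VC|·bis = (-32.7731,-62.0273)
T_A = V + ((C−V)·d_A)·d_A = V + 30.5228·d_A = (-43.3845,-51.7396)
T_B = V + ((C−V)·d_B)·d_B = V + 30.5228·d_B = (-18.1219,-60.0824)
sweep = 180° − θ = 128.3256°

center=(-32.7731,-62.0273) T_A=(-43.3845,-51.7396) T_B=(-18.1219,-60.0824) sweep=128.3256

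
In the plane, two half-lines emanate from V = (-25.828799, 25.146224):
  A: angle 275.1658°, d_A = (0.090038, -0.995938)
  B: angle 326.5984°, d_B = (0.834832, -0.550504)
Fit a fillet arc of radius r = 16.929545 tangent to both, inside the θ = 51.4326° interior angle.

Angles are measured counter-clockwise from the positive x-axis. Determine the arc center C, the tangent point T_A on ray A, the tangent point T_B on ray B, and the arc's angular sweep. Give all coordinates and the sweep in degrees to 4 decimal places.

center=(-5.8031,-8.3381) T_A=(-22.6638,-9.8624) T_B=(3.5167,5.7952) sweep=128.5674

bisector direction at 300.8821° = (0.513273,-0.858225)
center distance |VC| = r/sin(θ/2) = 16.929545/sin(25.7163°) = 39.015772
C = V + |VC|·bis = (-5.8031,-8.3381)
T_A = V + ((C−V)·d_A)·d_A = V + 35.1514·d_A = (-22.6638,-9.8624)
T_B = V + ((C−V)·d_B)·d_B = V + 35.1514·d_B = (3.5167,5.7952)
sweep = 180° − θ = 128.5674°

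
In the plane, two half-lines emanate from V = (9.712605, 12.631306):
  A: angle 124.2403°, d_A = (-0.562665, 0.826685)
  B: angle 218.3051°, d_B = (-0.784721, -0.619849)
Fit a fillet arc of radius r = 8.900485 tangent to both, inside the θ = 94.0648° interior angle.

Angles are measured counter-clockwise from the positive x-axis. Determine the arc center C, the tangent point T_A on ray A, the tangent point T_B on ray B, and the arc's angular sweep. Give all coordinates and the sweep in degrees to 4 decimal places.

center=(-2.3100,14.4769) T_A=(5.0479,19.4849) T_B=(3.2069,7.4925) sweep=85.9352

bisector direction at 171.2727° = (-0.988422,0.151732)
center distance |VC| = r/sin(θ/2) = 8.900485/sin(47.0324°) = 12.163465
C = V + |VC|·bis = (-2.3100,14.4769)
T_A = V + ((C−V)·d_A)·d_A = V + 8.2904·d_A = (5.0479,19.4849)
T_B = V + ((C−V)·d_B)·d_B = V + 8.2904·d_B = (3.2069,7.4925)
sweep = 180° − θ = 85.9352°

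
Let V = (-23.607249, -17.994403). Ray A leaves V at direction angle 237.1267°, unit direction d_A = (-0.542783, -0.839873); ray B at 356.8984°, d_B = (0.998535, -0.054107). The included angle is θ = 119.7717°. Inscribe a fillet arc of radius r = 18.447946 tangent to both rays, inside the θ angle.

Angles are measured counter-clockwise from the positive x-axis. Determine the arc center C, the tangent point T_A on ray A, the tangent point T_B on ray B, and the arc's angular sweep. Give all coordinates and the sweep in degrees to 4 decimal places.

bisector direction at 297.0126° = (0.454186,-0.890907)
center distance |VC| = r/sin(θ/2) = 18.447946/sin(59.8858°) = 21.326426
C = V + |VC|·bis = (-13.9211,-36.9943)
T_A = V + ((C−V)·d_A)·d_A = V + 10.7000·d_A = (-29.4150,-26.9810)
T_B = V + ((C−V)·d_B)·d_B = V + 10.7000·d_B = (-12.9229,-18.5733)
sweep = 180° − θ = 60.2283°

center=(-13.9211,-36.9943) T_A=(-29.4150,-26.9810) T_B=(-12.9229,-18.5733) sweep=60.2283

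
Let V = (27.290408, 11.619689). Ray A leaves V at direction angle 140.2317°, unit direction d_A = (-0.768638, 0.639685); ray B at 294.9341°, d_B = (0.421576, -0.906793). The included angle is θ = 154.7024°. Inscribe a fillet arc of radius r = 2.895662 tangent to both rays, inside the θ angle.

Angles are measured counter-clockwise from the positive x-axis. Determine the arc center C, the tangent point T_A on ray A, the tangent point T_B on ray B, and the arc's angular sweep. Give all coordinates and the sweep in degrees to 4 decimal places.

center=(24.9386,9.8097) T_A=(26.7909,12.0354) T_B=(27.5644,11.0304) sweep=25.2976

bisector direction at 217.5829° = (-0.792472,-0.609909)
center distance |VC| = r/sin(θ/2) = 2.895662/sin(77.3512°) = 2.967686
C = V + |VC|·bis = (24.9386,9.8097)
T_A = V + ((C−V)·d_A)·d_A = V + 0.6498·d_A = (26.7909,12.0354)
T_B = V + ((C−V)·d_B)·d_B = V + 0.6498·d_B = (27.5644,11.0304)
sweep = 180° − θ = 25.2976°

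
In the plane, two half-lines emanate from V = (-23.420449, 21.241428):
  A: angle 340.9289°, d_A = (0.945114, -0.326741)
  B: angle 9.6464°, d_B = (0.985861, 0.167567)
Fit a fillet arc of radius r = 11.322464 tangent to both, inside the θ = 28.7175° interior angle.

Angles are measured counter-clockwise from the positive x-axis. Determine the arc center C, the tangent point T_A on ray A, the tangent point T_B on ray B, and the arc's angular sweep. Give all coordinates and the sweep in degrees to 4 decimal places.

center=(22.0817,17.4906) T_A=(18.3822,6.7896) T_B=(20.1844,28.6530) sweep=151.2825

bisector direction at 355.2876° = (0.996620,-0.082153)
center distance |VC| = r/sin(θ/2) = 11.322464/sin(14.3588°) = 45.656479
C = V + |VC|·bis = (22.0817,17.4906)
T_A = V + ((C−V)·d_A)·d_A = V + 44.2303·d_A = (18.3822,6.7896)
T_B = V + ((C−V)·d_B)·d_B = V + 44.2303·d_B = (20.1844,28.6530)
sweep = 180° − θ = 151.2825°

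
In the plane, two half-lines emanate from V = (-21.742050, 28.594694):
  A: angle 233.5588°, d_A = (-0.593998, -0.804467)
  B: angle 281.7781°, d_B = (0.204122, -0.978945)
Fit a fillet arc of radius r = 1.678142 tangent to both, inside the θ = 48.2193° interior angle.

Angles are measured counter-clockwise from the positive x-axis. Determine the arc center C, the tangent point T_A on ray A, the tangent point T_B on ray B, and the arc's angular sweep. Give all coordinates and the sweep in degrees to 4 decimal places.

bisector direction at 257.6685° = (-0.213568,-0.976928)
center distance |VC| = r/sin(θ/2) = 1.678142/sin(24.1096°) = 4.108218
C = V + |VC|·bis = (-22.6194,24.5813)
T_A = V + ((C−V)·d_A)·d_A = V + 3.7498·d_A = (-23.9694,25.5781)
T_B = V + ((C−V)·d_B)·d_B = V + 3.7498·d_B = (-20.9766,24.9238)
sweep = 180° − θ = 131.7807°

center=(-22.6194,24.5813) T_A=(-23.9694,25.5781) T_B=(-20.9766,24.9238) sweep=131.7807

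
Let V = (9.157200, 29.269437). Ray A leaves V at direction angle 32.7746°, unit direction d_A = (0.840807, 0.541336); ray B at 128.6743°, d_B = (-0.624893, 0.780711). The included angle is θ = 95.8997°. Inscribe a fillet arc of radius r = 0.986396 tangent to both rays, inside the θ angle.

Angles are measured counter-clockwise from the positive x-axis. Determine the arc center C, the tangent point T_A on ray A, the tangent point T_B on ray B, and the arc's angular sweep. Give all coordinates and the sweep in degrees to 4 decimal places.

bisector direction at 80.7245° = (0.161183,0.986925)
center distance |VC| = r/sin(θ/2) = 0.986396/sin(47.9498°) = 1.328374
C = V + |VC|·bis = (9.3713,30.5804)
T_A = V + ((C−V)·d_A)·d_A = V + 0.8897·d_A = (9.9053,29.7511)
T_B = V + ((C−V)·d_B)·d_B = V + 0.8897·d_B = (8.6012,29.9641)
sweep = 180° − θ = 84.1003°

center=(9.3713,30.5804) T_A=(9.9053,29.7511) T_B=(8.6012,29.9641) sweep=84.1003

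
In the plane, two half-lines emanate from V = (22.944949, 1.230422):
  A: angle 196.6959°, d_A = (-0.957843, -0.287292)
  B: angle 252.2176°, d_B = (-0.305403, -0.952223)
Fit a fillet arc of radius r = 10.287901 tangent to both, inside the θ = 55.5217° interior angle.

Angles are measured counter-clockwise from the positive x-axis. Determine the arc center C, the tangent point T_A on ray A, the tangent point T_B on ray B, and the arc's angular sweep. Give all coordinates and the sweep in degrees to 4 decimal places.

bisector direction at 224.4567° = (-0.713779,-0.700371)
center distance |VC| = r/sin(θ/2) = 10.287901/sin(27.7609°) = 22.087369
C = V + |VC|·bis = (7.1794,-14.2389)
T_A = V + ((C−V)·d_A)·d_A = V + 19.5451·d_A = (4.2238,-4.3847)
T_B = V + ((C−V)·d_B)·d_B = V + 19.5451·d_B = (16.9758,-17.3809)
sweep = 180° − θ = 124.4783°

center=(7.1794,-14.2389) T_A=(4.2238,-4.3847) T_B=(16.9758,-17.3809) sweep=124.4783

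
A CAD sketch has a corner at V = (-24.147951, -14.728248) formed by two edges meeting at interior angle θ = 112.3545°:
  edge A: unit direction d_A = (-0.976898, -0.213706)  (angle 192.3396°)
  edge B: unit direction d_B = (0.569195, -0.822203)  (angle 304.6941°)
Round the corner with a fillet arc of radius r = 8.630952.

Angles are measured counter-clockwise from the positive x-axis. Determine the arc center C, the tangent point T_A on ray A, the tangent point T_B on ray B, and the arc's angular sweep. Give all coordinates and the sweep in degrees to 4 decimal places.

bisector direction at 248.5168° = (-0.366228,-0.930525)
center distance |VC| = r/sin(θ/2) = 8.630952/sin(56.1773°) = 10.389180
C = V + |VC|·bis = (-27.9528,-24.3956)
T_A = V + ((C−V)·d_A)·d_A = V + 5.7829·d_A = (-29.7972,-15.9641)
T_B = V + ((C−V)·d_B)·d_B = V + 5.7829·d_B = (-20.8564,-19.4829)
sweep = 180° − θ = 67.6455°

center=(-27.9528,-24.3956) T_A=(-29.7972,-15.9641) T_B=(-20.8564,-19.4829) sweep=67.6455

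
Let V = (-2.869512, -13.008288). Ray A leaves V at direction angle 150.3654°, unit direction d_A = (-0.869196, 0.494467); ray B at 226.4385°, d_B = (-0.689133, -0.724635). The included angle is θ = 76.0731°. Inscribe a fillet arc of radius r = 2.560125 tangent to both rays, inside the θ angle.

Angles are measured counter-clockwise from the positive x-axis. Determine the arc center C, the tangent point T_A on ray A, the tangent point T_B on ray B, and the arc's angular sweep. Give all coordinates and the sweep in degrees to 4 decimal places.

center=(-6.9799,-13.6154) T_A=(-5.7140,-11.3901) T_B=(-5.1247,-15.3797) sweep=103.9269

bisector direction at 188.4019° = (-0.989267,-0.146117)
center distance |VC| = r/sin(θ/2) = 2.560125/sin(38.0365°) = 4.154941
C = V + |VC|·bis = (-6.9799,-13.6154)
T_A = V + ((C−V)·d_A)·d_A = V + 3.2725·d_A = (-5.7140,-11.3901)
T_B = V + ((C−V)·d_B)·d_B = V + 3.2725·d_B = (-5.1247,-15.3797)
sweep = 180° − θ = 103.9269°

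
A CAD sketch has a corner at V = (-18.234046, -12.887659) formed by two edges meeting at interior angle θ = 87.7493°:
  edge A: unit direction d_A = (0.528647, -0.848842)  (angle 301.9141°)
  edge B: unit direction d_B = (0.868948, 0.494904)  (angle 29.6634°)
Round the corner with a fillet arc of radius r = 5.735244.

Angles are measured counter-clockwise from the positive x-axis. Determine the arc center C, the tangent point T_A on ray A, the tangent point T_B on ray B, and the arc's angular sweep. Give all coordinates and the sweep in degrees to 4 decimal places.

bisector direction at 345.7887° = (0.969397,-0.245498)
center distance |VC| = r/sin(θ/2) = 5.735244/sin(43.8747°) = 8.274975
C = V + |VC|·bis = (-10.2123,-14.9191)
T_A = V + ((C−V)·d_A)·d_A = V + 5.9651·d_A = (-15.0806,-17.9511)
T_B = V + ((C−V)·d_B)·d_B = V + 5.9651·d_B = (-13.0507,-9.9355)
sweep = 180° − θ = 92.2507°

center=(-10.2123,-14.9191) T_A=(-15.0806,-17.9511) T_B=(-13.0507,-9.9355) sweep=92.2507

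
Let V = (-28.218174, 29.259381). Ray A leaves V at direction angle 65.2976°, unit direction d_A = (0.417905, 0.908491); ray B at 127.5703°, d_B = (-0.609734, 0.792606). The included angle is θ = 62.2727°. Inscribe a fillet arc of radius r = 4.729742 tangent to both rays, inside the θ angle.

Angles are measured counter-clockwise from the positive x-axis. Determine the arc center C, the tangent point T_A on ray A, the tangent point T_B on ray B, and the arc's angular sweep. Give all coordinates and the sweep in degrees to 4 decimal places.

bisector direction at 96.4339° = (-0.112058,0.993702)
center distance |VC| = r/sin(θ/2) = 4.729742/sin(31.1364°) = 9.147084
C = V + |VC|·bis = (-29.2432,38.3489)
T_A = V + ((C−V)·d_A)·d_A = V + 7.8293·d_A = (-24.9462,36.3723)
T_B = V + ((C−V)·d_B)·d_B = V + 7.8293·d_B = (-32.9920,35.4650)
sweep = 180° − θ = 117.7273°

center=(-29.2432,38.3489) T_A=(-24.9462,36.3723) T_B=(-32.9920,35.4650) sweep=117.7273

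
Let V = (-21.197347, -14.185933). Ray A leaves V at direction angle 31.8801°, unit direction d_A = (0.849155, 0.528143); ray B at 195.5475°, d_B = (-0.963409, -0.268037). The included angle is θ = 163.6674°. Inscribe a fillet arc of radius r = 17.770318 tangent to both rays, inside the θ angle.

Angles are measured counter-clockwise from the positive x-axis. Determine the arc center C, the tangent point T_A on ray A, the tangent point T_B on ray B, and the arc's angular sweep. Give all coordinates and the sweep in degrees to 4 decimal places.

center=(-28.4172,2.2506) T_A=(-19.0319,-12.8391) T_B=(-23.6541,-14.8694) sweep=16.3326

bisector direction at 113.7138° = (-0.402168,0.915566)
center distance |VC| = r/sin(θ/2) = 17.770318/sin(81.8337°) = 17.952356
C = V + |VC|·bis = (-28.4172,2.2506)
T_A = V + ((C−V)·d_A)·d_A = V + 2.5501·d_A = (-19.0319,-12.8391)
T_B = V + ((C−V)·d_B)·d_B = V + 2.5501·d_B = (-23.6541,-14.8694)
sweep = 180° − θ = 16.3326°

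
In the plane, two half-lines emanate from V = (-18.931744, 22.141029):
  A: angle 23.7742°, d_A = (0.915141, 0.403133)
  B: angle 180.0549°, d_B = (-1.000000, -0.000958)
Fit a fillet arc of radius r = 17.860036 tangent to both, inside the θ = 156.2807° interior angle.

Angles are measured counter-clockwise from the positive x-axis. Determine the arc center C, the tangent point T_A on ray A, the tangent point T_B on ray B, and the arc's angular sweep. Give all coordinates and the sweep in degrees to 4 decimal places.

center=(-22.6994,39.9975) T_A=(-15.4994,23.6530) T_B=(-22.6823,22.1374) sweep=23.7193

bisector direction at 101.9145° = (-0.206453,0.978457)
center distance |VC| = r/sin(θ/2) = 17.860036/sin(78.1403°) = 18.249593
C = V + |VC|·bis = (-22.6994,39.9975)
T_A = V + ((C−V)·d_A)·d_A = V + 3.7506·d_A = (-15.4994,23.6530)
T_B = V + ((C−V)·d_B)·d_B = V + 3.7506·d_B = (-22.6823,22.1374)
sweep = 180° − θ = 23.7193°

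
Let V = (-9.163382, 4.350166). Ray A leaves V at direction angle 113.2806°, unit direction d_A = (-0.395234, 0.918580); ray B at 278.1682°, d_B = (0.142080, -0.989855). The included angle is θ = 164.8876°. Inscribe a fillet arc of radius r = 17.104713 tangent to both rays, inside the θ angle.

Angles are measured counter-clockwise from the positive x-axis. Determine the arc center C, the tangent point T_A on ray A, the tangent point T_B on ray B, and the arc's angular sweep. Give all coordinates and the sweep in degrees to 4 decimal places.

center=(-25.7722,-0.3260) T_A=(-10.0601,6.4344) T_B=(-8.8410,2.1042) sweep=15.1124

bisector direction at 195.7244° = (-0.962576,-0.271010)
center distance |VC| = r/sin(θ/2) = 17.104713/sin(82.4438°) = 17.254545
C = V + |VC|·bis = (-25.7722,-0.3260)
T_A = V + ((C−V)·d_A)·d_A = V + 2.2689·d_A = (-10.0601,6.4344)
T_B = V + ((C−V)·d_B)·d_B = V + 2.2689·d_B = (-8.8410,2.1042)
sweep = 180° − θ = 15.1124°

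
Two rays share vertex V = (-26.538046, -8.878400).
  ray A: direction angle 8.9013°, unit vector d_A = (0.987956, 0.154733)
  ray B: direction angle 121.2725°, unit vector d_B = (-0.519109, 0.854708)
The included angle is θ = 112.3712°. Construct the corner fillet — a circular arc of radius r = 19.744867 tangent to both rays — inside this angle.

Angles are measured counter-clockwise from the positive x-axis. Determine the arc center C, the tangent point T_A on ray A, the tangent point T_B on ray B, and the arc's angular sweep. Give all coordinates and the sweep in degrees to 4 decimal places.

center=(-16.5273,12.6750) T_A=(-13.4721,-6.8320) T_B=(-33.4034,2.4253) sweep=67.6288

bisector direction at 65.0869° = (0.421243,0.906948)
center distance |VC| = r/sin(θ/2) = 19.744867/sin(56.1856°) = 23.764813
C = V + |VC|·bis = (-16.5273,12.6750)
T_A = V + ((C−V)·d_A)·d_A = V + 13.2252·d_A = (-13.4721,-6.8320)
T_B = V + ((C−V)·d_B)·d_B = V + 13.2252·d_B = (-33.4034,2.4253)
sweep = 180° − θ = 67.6288°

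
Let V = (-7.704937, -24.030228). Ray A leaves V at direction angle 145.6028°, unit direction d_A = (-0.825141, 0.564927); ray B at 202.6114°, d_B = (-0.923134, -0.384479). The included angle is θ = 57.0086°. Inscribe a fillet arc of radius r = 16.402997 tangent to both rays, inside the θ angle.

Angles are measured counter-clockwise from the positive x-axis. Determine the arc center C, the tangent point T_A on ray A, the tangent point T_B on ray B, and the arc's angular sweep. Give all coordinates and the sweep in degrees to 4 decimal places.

center=(-41.8949,-20.5013) T_A=(-32.6285,-6.9665) T_B=(-35.5883,-35.6435) sweep=122.9914

bisector direction at 174.1071° = (-0.994716,0.102669)
center distance |VC| = r/sin(θ/2) = 16.402997/sin(28.5043°) = 34.371642
C = V + |VC|·bis = (-41.8949,-20.5013)
T_A = V + ((C−V)·d_A)·d_A = V + 30.2052·d_A = (-32.6285,-6.9665)
T_B = V + ((C−V)·d_B)·d_B = V + 30.2052·d_B = (-35.5883,-35.6435)
sweep = 180° − θ = 122.9914°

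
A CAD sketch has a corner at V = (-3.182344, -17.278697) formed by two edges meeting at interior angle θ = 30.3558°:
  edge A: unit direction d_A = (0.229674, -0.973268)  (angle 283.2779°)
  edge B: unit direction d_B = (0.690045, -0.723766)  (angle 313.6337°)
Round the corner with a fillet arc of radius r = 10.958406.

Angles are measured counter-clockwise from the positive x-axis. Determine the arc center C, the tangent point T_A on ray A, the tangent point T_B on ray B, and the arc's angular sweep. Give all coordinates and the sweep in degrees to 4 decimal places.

center=(16.7609,-54.0772) T_A=(6.0954,-56.5940) T_B=(24.6922,-46.5154) sweep=149.6442

bisector direction at 298.4558° = (0.476481,-0.879185)
center distance |VC| = r/sin(θ/2) = 10.958406/sin(15.1779°) = 41.855222
C = V + |VC|·bis = (16.7609,-54.0772)
T_A = V + ((C−V)·d_A)·d_A = V + 40.3952·d_A = (6.0954,-56.5940)
T_B = V + ((C−V)·d_B)·d_B = V + 40.3952·d_B = (24.6922,-46.5154)
sweep = 180° − θ = 149.6442°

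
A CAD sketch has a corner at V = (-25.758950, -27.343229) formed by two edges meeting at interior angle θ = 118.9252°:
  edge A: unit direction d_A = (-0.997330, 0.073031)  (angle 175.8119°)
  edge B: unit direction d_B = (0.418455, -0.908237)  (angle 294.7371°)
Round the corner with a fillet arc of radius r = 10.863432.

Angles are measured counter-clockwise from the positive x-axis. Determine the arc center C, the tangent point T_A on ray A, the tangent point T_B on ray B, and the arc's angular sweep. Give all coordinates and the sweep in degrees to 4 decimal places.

bisector direction at 235.2745° = (-0.569645,-0.821891)
center distance |VC| = r/sin(θ/2) = 10.863432/sin(59.4626°) = 12.612866
C = V + |VC|·bis = (-32.9438,-37.7096)
T_A = V + ((C−V)·d_A)·d_A = V + 6.4086·d_A = (-32.1504,-26.8752)
T_B = V + ((C−V)·d_B)·d_B = V + 6.4086·d_B = (-23.0772,-33.1638)
sweep = 180° − θ = 61.0748°

center=(-32.9438,-37.7096) T_A=(-32.1504,-26.8752) T_B=(-23.0772,-33.1638) sweep=61.0748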